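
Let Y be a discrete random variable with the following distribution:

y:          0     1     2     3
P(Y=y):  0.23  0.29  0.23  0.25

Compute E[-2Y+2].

-1

E[-2Y+2] = Σ (-2y+2)·P(Y=y)
 = 2·0.23 + 0·0.29 + (-2)·0.23 + (-4)·0.25
 = 0.46 + 0 + (-0.46) + (-1)
 = -1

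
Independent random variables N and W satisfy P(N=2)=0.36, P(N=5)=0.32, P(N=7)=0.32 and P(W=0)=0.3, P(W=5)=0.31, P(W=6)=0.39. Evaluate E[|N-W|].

E[|N-W|] = Σ_n Σ_w |n-w| · P(N=n)P(W=w)
 = 2·0.108 + 3·0.1116 + 4·0.1404 + 5·0.096 + 0·0.0992 + 1·0.1248 + 7·0.096 + 2·0.0992 + 1·0.1248
 = 0.216 + 0.3348 + 0.5616 + 0.48 + 0 + 0.1248 + 0.672 + 0.1984 + 0.1248
 = 2.7124

2.7124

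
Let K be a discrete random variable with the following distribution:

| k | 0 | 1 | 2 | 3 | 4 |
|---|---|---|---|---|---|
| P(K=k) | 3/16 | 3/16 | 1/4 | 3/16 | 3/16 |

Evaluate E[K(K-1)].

3.875

E[K(K-1)] = Σ k(k-1)·P(K=k)
 = 0·3/16 + 0·3/16 + 2·1/4 + 6·3/16 + 12·3/16
 = 0 + 0 + 1/2 + 9/8 + 9/4
 = 31/8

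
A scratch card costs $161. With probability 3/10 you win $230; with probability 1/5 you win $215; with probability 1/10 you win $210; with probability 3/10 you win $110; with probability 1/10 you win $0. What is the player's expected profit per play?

5

E[payout] = 230·3/10 + 215·1/5 + 210·1/10 + 110·3/10 + 0·1/10
 = 69 + 43 + 21 + 33 + 0
 = 166
Net = 166 - 161 = 5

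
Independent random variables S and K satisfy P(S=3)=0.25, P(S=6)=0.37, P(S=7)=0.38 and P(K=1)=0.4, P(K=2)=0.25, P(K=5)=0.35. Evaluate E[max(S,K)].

5.805

E[max(S,K)] = Σ_s Σ_k max(s,k) · P(S=s)P(K=k)
 = 3·0.1 + 3·0.0625 + 5·0.0875 + 6·0.148 + 6·0.0925 + 6·0.1295 + 7·0.152 + 7·0.095 + 7·0.133
 = 0.3 + 0.1875 + 0.4375 + 0.888 + 0.555 + 0.777 + 1.064 + 0.665 + 0.931
 = 5.805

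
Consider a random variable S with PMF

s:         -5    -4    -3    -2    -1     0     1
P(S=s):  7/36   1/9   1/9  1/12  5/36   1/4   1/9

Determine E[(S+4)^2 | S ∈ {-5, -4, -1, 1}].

7.6

P(S ∈ {-5, -4, -1, 1}) = 7/36 + 1/9 + 5/36 + 1/9 = 5/9.
E[(S+4)^2 | S ∈ {-5, -4, -1, 1}] = [1·7/36 + 0·1/9 + 9·5/36 + 25·1/9] / (5/9)
 = 38/9 / (5/9)
 = 38/5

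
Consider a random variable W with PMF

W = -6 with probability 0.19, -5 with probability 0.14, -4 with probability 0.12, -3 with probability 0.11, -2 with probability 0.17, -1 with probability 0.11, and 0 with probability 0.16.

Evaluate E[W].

E[W] = Σ w·P(W=w)
 = (-6)·0.19 + (-5)·0.14 + (-4)·0.12 + (-3)·0.11 + (-2)·0.17 + (-1)·0.11 + 0·0.16
 = (-1.14) + (-0.7) + (-0.48) + (-0.33) + (-0.34) + (-0.11) + 0
 = -3.1

-3.1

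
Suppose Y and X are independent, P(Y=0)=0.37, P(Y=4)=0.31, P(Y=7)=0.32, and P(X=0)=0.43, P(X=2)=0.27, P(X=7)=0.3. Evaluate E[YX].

E[YX] = Σ_y Σ_x yx · P(Y=y)P(X=x)
 = 0·0.1591 + 0·0.0999 + 0·0.111 + 0·0.1333 + 8·0.0837 + 28·0.093 + 0·0.1376 + 14·0.0864 + 49·0.096
 = 0 + 0 + 0 + 0 + 0.6696 + 2.604 + 0 + 1.2096 + 4.704
 = 9.1872

9.1872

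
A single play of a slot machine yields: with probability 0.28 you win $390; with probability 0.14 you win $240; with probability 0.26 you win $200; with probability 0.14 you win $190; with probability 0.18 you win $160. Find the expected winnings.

250.2

E[payout] = 390·0.28 + 240·0.14 + 200·0.26 + 190·0.14 + 160·0.18
 = 109.2 + 33.6 + 52 + 26.6 + 28.8
 = 250.2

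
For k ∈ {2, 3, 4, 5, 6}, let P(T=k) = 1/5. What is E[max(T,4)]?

E[max(T,4)] = Σ max(t,4)·P(T=t)
 = 4·1/5 + 4·1/5 + 4·1/5 + 5·1/5 + 6·1/5
 = 4/5 + 4/5 + 4/5 + 1 + 6/5
 = 23/5

4.6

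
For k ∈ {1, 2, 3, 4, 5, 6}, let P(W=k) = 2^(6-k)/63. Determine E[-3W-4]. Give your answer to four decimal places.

E[-3W-4] = Σ (-3w-4)·P(W=w)
 = (-7)·32/63 + (-10)·16/63 + (-13)·8/63 + (-16)·4/63 + (-19)·2/63 + (-22)·1/63
 = (-32/9) + (-160/63) + (-104/63) + (-64/63) + (-38/63) + (-22/63)
 = -68/7

-9.7143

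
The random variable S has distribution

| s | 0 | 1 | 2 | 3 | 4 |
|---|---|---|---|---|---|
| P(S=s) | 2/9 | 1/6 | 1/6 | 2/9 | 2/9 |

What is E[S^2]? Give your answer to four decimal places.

E[S^2] = Σ s^2·P(S=s)
 = 0·2/9 + 1·1/6 + 4·1/6 + 9·2/9 + 16·2/9
 = 0 + 1/6 + 2/3 + 2 + 32/9
 = 115/18

6.3889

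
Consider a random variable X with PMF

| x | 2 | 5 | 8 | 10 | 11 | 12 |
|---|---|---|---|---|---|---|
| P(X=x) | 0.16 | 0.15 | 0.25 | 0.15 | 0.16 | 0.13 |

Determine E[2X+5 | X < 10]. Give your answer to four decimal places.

P(X < 10) = 0.16 + 0.15 + 0.25 = 0.56.
E[2X+5 | X < 10] = [9·0.16 + 15·0.15 + 21·0.25] / 0.56
 = 8.94 / 0.56
 = 447/28

15.9643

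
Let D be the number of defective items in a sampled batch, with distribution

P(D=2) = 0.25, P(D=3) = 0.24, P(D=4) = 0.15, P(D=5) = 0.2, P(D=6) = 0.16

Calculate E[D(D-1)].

E[D(D-1)] = Σ d(d-1)·P(D=d)
 = 2·0.25 + 6·0.24 + 12·0.15 + 20·0.2 + 30·0.16
 = 0.5 + 1.44 + 1.8 + 4 + 4.8
 = 12.54

12.54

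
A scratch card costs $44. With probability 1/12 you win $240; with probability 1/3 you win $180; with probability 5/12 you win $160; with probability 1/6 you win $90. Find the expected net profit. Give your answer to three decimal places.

117.667

E[payout] = 240·1/12 + 180·1/3 + 160·5/12 + 90·1/6
 = 20 + 60 + 200/3 + 15
 = 485/3
Net = 485/3 - 44 = 353/3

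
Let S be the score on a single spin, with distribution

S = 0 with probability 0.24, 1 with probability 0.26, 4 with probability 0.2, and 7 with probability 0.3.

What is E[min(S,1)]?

0.76

E[min(S,1)] = Σ min(s,1)·P(S=s)
 = 0·0.24 + 1·0.26 + 1·0.2 + 1·0.3
 = 0 + 0.26 + 0.2 + 0.3
 = 0.76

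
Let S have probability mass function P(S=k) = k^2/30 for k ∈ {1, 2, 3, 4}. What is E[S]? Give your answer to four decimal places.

E[S] = Σ s·P(S=s)
 = 1·1/30 + 2·2/15 + 3·3/10 + 4·8/15
 = 1/30 + 4/15 + 9/10 + 32/15
 = 10/3

3.3333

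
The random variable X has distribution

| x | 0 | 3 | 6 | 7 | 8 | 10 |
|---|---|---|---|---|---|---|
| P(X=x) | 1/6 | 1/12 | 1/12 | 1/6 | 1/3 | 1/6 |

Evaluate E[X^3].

414.75

E[X^3] = Σ x^3·P(X=x)
 = 0·1/6 + 27·1/12 + 216·1/12 + 343·1/6 + 512·1/3 + 1000·1/6
 = 0 + 9/4 + 18 + 343/6 + 512/3 + 500/3
 = 1659/4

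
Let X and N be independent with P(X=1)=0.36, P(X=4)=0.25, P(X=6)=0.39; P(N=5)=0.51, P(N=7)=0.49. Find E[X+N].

9.68

E[X+N] = Σ_x Σ_n (x+n) · P(X=x)P(N=n)
 = 6·0.1836 + 8·0.1764 + 9·0.1275 + 11·0.1225 + 11·0.1989 + 13·0.1911
 = 1.1016 + 1.4112 + 1.1475 + 1.3475 + 2.1879 + 2.4843
 = 9.68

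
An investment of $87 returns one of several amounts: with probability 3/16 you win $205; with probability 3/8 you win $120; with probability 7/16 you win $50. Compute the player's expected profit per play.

18.3125

E[payout] = 205·3/16 + 120·3/8 + 50·7/16
 = 615/16 + 45 + 175/8
 = 1685/16
Net = 1685/16 - 87 = 293/16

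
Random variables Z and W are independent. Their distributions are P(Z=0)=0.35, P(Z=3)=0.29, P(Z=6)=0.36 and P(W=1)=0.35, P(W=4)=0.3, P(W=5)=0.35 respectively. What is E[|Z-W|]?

2.62

E[|Z-W|] = Σ_z Σ_w |z-w| · P(Z=z)P(W=w)
 = 1·0.1225 + 4·0.105 + 5·0.1225 + 2·0.1015 + 1·0.087 + 2·0.1015 + 5·0.126 + 2·0.108 + 1·0.126
 = 0.1225 + 0.42 + 0.6125 + 0.203 + 0.087 + 0.203 + 0.63 + 0.216 + 0.126
 = 2.62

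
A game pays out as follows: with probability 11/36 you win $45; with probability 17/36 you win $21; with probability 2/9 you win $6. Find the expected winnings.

E[payout] = 45·11/36 + 21·17/36 + 6·2/9
 = 55/4 + 119/12 + 4/3
 = 25

25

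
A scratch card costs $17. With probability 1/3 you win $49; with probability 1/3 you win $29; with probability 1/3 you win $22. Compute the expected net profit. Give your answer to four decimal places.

16.3333

E[payout] = 49·1/3 + 29·1/3 + 22·1/3
 = 49/3 + 29/3 + 22/3
 = 100/3
Net = 100/3 - 17 = 49/3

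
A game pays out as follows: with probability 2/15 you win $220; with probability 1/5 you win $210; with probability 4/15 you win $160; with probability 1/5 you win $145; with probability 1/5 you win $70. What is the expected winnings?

157

E[payout] = 220·2/15 + 210·1/5 + 160·4/15 + 145·1/5 + 70·1/5
 = 88/3 + 42 + 128/3 + 29 + 14
 = 157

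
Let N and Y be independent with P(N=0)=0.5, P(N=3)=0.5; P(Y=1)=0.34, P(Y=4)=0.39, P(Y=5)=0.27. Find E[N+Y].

4.75

E[N+Y] = Σ_n Σ_y (n+y) · P(N=n)P(Y=y)
 = 1·0.17 + 4·0.195 + 5·0.135 + 4·0.17 + 7·0.195 + 8·0.135
 = 0.17 + 0.78 + 0.675 + 0.68 + 1.365 + 1.08
 = 4.75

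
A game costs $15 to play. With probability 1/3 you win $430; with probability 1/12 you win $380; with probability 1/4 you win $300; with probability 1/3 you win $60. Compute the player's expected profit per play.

E[payout] = 430·1/3 + 380·1/12 + 300·1/4 + 60·1/3
 = 430/3 + 95/3 + 75 + 20
 = 270
Net = 270 - 15 = 255

255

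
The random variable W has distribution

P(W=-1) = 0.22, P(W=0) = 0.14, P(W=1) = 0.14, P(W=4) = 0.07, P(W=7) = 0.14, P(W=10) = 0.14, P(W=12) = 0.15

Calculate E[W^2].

E[W^2] = Σ w^2·P(W=w)
 = 1·0.22 + 0·0.14 + 1·0.14 + 16·0.07 + 49·0.14 + 100·0.14 + 144·0.15
 = 0.22 + 0 + 0.14 + 1.12 + 6.86 + 14 + 21.6
 = 43.94

43.94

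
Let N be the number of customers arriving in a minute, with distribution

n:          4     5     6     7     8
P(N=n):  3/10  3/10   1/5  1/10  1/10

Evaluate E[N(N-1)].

E[N(N-1)] = Σ n(n-1)·P(N=n)
 = 12·3/10 + 20·3/10 + 30·1/5 + 42·1/10 + 56·1/10
 = 18/5 + 6 + 6 + 21/5 + 28/5
 = 127/5

25.4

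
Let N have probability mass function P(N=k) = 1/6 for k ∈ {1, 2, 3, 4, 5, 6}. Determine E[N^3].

73.5

E[N^3] = Σ n^3·P(N=n)
 = 1·1/6 + 8·1/6 + 27·1/6 + 64·1/6 + 125·1/6 + 216·1/6
 = 1/6 + 4/3 + 9/2 + 32/3 + 125/6 + 36
 = 147/2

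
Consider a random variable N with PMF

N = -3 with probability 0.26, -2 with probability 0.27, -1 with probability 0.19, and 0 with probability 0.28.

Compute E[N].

-1.51

E[N] = Σ n·P(N=n)
 = (-3)·0.26 + (-2)·0.27 + (-1)·0.19 + 0·0.28
 = (-0.78) + (-0.54) + (-0.19) + 0
 = -1.51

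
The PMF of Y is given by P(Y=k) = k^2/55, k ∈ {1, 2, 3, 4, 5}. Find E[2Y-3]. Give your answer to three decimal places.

E[2Y-3] = Σ (2y-3)·P(Y=y)
 = (-1)·1/55 + 1·4/55 + 3·9/55 + 5·16/55 + 7·5/11
 = (-1/55) + 4/55 + 27/55 + 16/11 + 35/11
 = 57/11

5.182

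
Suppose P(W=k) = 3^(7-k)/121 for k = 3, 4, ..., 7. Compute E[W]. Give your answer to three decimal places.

3.479

E[W] = Σ w·P(W=w)
 = 3·81/121 + 4·27/121 + 5·9/121 + 6·3/121 + 7·1/121
 = 243/121 + 108/121 + 45/121 + 18/121 + 7/121
 = 421/121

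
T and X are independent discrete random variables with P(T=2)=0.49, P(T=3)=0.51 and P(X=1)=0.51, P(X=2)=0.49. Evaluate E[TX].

E[TX] = Σ_t Σ_x tx · P(T=t)P(X=x)
 = 2·0.2499 + 4·0.2401 + 3·0.2601 + 6·0.2499
 = 0.4998 + 0.9604 + 0.7803 + 1.4994
 = 3.7399

3.7399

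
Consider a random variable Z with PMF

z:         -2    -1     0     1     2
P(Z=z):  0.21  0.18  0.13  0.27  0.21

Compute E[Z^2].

E[Z^2] = Σ z^2·P(Z=z)
 = 4·0.21 + 1·0.18 + 0·0.13 + 1·0.27 + 4·0.21
 = 0.84 + 0.18 + 0 + 0.27 + 0.84
 = 2.13

2.13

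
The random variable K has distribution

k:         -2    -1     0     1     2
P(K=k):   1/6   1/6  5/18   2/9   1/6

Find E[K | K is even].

P(K is even) = 1/6 + 5/18 + 1/6 = 11/18.
E[K | K is even] = [(-2)·1/6 + 0·5/18 + 2·1/6] / (11/18)
 = 0 / (11/18)
 = 0

0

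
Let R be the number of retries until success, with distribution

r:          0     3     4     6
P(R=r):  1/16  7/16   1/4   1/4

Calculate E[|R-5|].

E[|R-5|] = Σ |r-5|·P(R=r)
 = 5·1/16 + 2·7/16 + 1·1/4 + 1·1/4
 = 5/16 + 7/8 + 1/4 + 1/4
 = 27/16

1.6875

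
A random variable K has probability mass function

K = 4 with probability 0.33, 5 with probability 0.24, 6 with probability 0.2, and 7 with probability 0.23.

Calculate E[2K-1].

E[2K-1] = Σ (2k-1)·P(K=k)
 = 7·0.33 + 9·0.24 + 11·0.2 + 13·0.23
 = 2.31 + 2.16 + 2.2 + 2.99
 = 9.66

9.66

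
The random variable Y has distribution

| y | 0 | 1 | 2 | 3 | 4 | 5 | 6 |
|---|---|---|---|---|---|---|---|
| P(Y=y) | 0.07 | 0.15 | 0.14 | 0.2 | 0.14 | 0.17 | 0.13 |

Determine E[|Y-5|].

2.04

E[|Y-5|] = Σ |y-5|·P(Y=y)
 = 5·0.07 + 4·0.15 + 3·0.14 + 2·0.2 + 1·0.14 + 0·0.17 + 1·0.13
 = 0.35 + 0.6 + 0.42 + 0.4 + 0.14 + 0 + 0.13
 = 2.04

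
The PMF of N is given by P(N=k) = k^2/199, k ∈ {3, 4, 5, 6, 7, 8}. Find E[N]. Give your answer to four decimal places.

E[N] = Σ n·P(N=n)
 = 3·9/199 + 4·16/199 + 5·25/199 + 6·36/199 + 7·49/199 + 8·64/199
 = 27/199 + 64/199 + 125/199 + 216/199 + 343/199 + 512/199
 = 1287/199

6.4673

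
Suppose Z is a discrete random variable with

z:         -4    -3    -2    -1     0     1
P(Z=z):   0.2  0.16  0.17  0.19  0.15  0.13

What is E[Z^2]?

E[Z^2] = Σ z^2·P(Z=z)
 = 16·0.2 + 9·0.16 + 4·0.17 + 1·0.19 + 0·0.15 + 1·0.13
 = 3.2 + 1.44 + 0.68 + 0.19 + 0 + 0.13
 = 5.64

5.64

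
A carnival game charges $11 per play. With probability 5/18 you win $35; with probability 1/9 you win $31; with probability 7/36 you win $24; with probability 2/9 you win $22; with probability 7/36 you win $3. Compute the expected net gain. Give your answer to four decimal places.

12.3056

E[payout] = 35·5/18 + 31·1/9 + 24·7/36 + 22·2/9 + 3·7/36
 = 175/18 + 31/9 + 14/3 + 44/9 + 7/12
 = 839/36
Net = 839/36 - 11 = 443/36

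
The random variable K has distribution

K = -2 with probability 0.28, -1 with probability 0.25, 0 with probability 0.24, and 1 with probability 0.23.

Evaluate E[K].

-0.58

E[K] = Σ k·P(K=k)
 = (-2)·0.28 + (-1)·0.25 + 0·0.24 + 1·0.23
 = (-0.56) + (-0.25) + 0 + 0.23
 = -0.58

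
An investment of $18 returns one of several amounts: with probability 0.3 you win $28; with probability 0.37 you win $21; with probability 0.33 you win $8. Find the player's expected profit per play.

0.81

E[payout] = 28·0.3 + 21·0.37 + 8·0.33
 = 8.4 + 7.77 + 2.64
 = 18.81
Net = 18.81 - 18 = 0.81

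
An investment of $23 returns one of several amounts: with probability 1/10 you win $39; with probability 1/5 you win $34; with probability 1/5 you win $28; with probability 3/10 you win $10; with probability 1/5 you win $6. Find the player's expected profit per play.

-2.5

E[payout] = 39·1/10 + 34·1/5 + 28·1/5 + 10·3/10 + 6·1/5
 = 39/10 + 34/5 + 28/5 + 3 + 6/5
 = 41/2
Net = 41/2 - 23 = -5/2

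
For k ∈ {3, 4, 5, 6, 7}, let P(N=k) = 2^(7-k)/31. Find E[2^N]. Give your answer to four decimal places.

20.6452

E[2^N] = Σ 2^n·P(N=n)
 = 8·16/31 + 16·8/31 + 32·4/31 + 64·2/31 + 128·1/31
 = 128/31 + 128/31 + 128/31 + 128/31 + 128/31
 = 640/31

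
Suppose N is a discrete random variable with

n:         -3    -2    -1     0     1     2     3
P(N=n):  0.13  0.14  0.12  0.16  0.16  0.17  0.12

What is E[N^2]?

E[N^2] = Σ n^2·P(N=n)
 = 9·0.13 + 4·0.14 + 1·0.12 + 0·0.16 + 1·0.16 + 4·0.17 + 9·0.12
 = 1.17 + 0.56 + 0.12 + 0 + 0.16 + 0.68 + 1.08
 = 3.77

3.77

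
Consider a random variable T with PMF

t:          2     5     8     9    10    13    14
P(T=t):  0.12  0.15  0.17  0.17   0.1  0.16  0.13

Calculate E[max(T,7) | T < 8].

7

P(T < 8) = 0.12 + 0.15 = 0.27.
E[max(T,7) | T < 8] = [7·0.12 + 7·0.15] / 0.27
 = 1.89 / 0.27
 = 7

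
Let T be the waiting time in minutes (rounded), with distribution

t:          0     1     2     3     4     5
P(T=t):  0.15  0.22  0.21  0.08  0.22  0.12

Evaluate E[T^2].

E[T^2] = Σ t^2·P(T=t)
 = 0·0.15 + 1·0.22 + 4·0.21 + 9·0.08 + 16·0.22 + 25·0.12
 = 0 + 0.22 + 0.84 + 0.72 + 3.52 + 3
 = 8.3

8.3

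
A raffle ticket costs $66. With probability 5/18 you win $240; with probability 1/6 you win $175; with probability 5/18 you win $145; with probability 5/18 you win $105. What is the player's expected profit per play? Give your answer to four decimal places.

99.2778

E[payout] = 240·5/18 + 175·1/6 + 145·5/18 + 105·5/18
 = 200/3 + 175/6 + 725/18 + 175/6
 = 2975/18
Net = 2975/18 - 66 = 1787/18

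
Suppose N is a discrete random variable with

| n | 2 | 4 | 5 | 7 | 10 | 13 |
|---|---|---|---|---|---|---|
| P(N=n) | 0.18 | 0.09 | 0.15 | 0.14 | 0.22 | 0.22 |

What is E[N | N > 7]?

P(N > 7) = 0.22 + 0.22 = 0.44.
E[N | N > 7] = [10·0.22 + 13·0.22] / 0.44
 = 5.06 / 0.44
 = 23/2

11.5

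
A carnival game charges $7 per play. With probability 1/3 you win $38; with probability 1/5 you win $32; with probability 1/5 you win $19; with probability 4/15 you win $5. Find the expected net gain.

17.2

E[payout] = 38·1/3 + 32·1/5 + 19·1/5 + 5·4/15
 = 38/3 + 32/5 + 19/5 + 4/3
 = 121/5
Net = 121/5 - 7 = 86/5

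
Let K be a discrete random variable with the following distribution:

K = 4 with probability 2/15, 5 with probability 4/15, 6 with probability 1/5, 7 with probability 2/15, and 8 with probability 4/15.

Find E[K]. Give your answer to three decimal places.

6.133

E[K] = Σ k·P(K=k)
 = 4·2/15 + 5·4/15 + 6·1/5 + 7·2/15 + 8·4/15
 = 8/15 + 4/3 + 6/5 + 14/15 + 32/15
 = 92/15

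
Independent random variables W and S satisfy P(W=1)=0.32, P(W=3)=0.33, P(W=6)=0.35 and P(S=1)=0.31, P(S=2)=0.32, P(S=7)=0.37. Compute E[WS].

E[WS] = Σ_w Σ_s ws · P(W=w)P(S=s)
 = 1·0.0992 + 2·0.1024 + 7·0.1184 + 3·0.1023 + 6·0.1056 + 21·0.1221 + 6·0.1085 + 12·0.112 + 42·0.1295
 = 0.0992 + 0.2048 + 0.8288 + 0.3069 + 0.6336 + 2.5641 + 0.651 + 1.344 + 5.439
 = 12.0714

12.0714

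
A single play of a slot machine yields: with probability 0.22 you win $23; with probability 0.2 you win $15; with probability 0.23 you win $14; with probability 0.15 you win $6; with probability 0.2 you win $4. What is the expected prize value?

E[payout] = 23·0.22 + 15·0.2 + 14·0.23 + 6·0.15 + 4·0.2
 = 5.06 + 3 + 3.22 + 0.9 + 0.8
 = 12.98

12.98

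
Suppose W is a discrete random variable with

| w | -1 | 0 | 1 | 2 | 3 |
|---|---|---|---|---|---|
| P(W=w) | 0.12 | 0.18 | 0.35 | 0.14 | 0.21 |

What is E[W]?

1.14

E[W] = Σ w·P(W=w)
 = (-1)·0.12 + 0·0.18 + 1·0.35 + 2·0.14 + 3·0.21
 = (-0.12) + 0 + 0.35 + 0.28 + 0.63
 = 1.14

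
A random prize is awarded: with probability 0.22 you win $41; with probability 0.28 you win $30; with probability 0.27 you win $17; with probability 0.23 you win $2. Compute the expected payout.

E[payout] = 41·0.22 + 30·0.28 + 17·0.27 + 2·0.23
 = 9.02 + 8.4 + 4.59 + 0.46
 = 22.47

22.47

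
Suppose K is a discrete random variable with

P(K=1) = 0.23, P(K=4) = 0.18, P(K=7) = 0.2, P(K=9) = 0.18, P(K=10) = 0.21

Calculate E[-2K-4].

E[-2K-4] = Σ (-2k-4)·P(K=k)
 = (-6)·0.23 + (-12)·0.18 + (-18)·0.2 + (-22)·0.18 + (-24)·0.21
 = (-1.38) + (-2.16) + (-3.6) + (-3.96) + (-5.04)
 = -16.14

-16.14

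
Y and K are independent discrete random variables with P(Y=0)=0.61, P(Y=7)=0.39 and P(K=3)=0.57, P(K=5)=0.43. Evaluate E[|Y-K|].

3.5792

E[|Y-K|] = Σ_y Σ_k |y-k| · P(Y=y)P(K=k)
 = 3·0.3477 + 5·0.2623 + 4·0.2223 + 2·0.1677
 = 1.0431 + 1.3115 + 0.8892 + 0.3354
 = 3.5792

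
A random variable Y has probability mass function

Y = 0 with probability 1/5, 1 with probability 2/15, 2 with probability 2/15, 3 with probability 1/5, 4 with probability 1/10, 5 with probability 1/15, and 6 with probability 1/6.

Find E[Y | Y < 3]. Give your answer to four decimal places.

0.8571

P(Y < 3) = 1/5 + 2/15 + 2/15 = 7/15.
E[Y | Y < 3] = [0·1/5 + 1·2/15 + 2·2/15] / (7/15)
 = 2/5 / (7/15)
 = 6/7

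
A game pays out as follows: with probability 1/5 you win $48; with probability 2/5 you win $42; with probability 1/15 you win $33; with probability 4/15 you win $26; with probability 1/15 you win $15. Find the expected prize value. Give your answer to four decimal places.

36.5333

E[payout] = 48·1/5 + 42·2/5 + 33·1/15 + 26·4/15 + 15·1/15
 = 48/5 + 84/5 + 11/5 + 104/15 + 1
 = 548/15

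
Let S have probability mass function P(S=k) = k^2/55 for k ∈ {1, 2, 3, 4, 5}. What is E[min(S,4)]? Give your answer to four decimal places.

E[min(S,4)] = Σ min(s,4)·P(S=s)
 = 1·1/55 + 2·4/55 + 3·9/55 + 4·16/55 + 4·5/11
 = 1/55 + 8/55 + 27/55 + 64/55 + 20/11
 = 40/11

3.6364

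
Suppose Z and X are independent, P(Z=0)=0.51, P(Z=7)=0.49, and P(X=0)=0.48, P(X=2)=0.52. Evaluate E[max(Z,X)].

3.9604

E[max(Z,X)] = Σ_z Σ_x max(z,x) · P(Z=z)P(X=x)
 = 0·0.2448 + 2·0.2652 + 7·0.2352 + 7·0.2548
 = 0 + 0.5304 + 1.6464 + 1.7836
 = 3.9604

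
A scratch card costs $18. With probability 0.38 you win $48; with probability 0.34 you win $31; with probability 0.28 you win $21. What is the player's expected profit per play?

16.66

E[payout] = 48·0.38 + 31·0.34 + 21·0.28
 = 18.24 + 10.54 + 5.88
 = 34.66
Net = 34.66 - 18 = 16.66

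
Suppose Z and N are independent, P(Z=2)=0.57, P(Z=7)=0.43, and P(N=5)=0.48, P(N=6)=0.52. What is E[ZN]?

22.908

E[ZN] = Σ_z Σ_n zn · P(Z=z)P(N=n)
 = 10·0.2736 + 12·0.2964 + 35·0.2064 + 42·0.2236
 = 2.736 + 3.5568 + 7.224 + 9.3912
 = 22.908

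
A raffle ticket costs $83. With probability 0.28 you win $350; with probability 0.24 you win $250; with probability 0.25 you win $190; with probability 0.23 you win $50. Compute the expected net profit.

E[payout] = 350·0.28 + 250·0.24 + 190·0.25 + 50·0.23
 = 98 + 60 + 47.5 + 11.5
 = 217
Net = 217 - 83 = 134

134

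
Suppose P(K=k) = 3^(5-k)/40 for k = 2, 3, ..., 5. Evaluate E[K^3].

E[K^3] = Σ k^3·P(K=k)
 = 8·27/40 + 27·9/40 + 64·3/40 + 125·1/40
 = 27/5 + 243/40 + 24/5 + 25/8
 = 97/5

19.4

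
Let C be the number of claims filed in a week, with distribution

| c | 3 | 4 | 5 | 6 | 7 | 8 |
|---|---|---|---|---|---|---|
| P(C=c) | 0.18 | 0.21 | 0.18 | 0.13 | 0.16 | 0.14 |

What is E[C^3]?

E[C^3] = Σ c^3·P(C=c)
 = 27·0.18 + 64·0.21 + 125·0.18 + 216·0.13 + 343·0.16 + 512·0.14
 = 4.86 + 13.44 + 22.5 + 28.08 + 54.88 + 71.68
 = 195.44

195.44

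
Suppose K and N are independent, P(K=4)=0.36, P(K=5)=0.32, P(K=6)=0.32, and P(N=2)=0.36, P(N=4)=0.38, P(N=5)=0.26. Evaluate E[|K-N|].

E[|K-N|] = Σ_k Σ_n |k-n| · P(K=k)P(N=n)
 = 2·0.1296 + 0·0.1368 + 1·0.0936 + 3·0.1152 + 1·0.1216 + 0·0.0832 + 4·0.1152 + 2·0.1216 + 1·0.0832
 = 0.2592 + 0 + 0.0936 + 0.3456 + 0.1216 + 0 + 0.4608 + 0.2432 + 0.0832
 = 1.6072

1.6072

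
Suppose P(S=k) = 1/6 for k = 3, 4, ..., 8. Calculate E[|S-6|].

E[|S-6|] = Σ |s-6|·P(S=s)
 = 3·1/6 + 2·1/6 + 1·1/6 + 0·1/6 + 1·1/6 + 2·1/6
 = 1/2 + 1/3 + 1/6 + 0 + 1/6 + 1/3
 = 3/2

1.5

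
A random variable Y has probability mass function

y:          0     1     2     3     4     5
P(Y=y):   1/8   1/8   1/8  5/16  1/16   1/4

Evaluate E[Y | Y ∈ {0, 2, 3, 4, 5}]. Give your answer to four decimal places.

P(Y ∈ {0, 2, 3, 4, 5}) = 1/8 + 1/8 + 5/16 + 1/16 + 1/4 = 7/8.
E[Y | Y ∈ {0, 2, 3, 4, 5}] = [0·1/8 + 2·1/8 + 3·5/16 + 4·1/16 + 5·1/4] / (7/8)
 = 43/16 / (7/8)
 = 43/14

3.0714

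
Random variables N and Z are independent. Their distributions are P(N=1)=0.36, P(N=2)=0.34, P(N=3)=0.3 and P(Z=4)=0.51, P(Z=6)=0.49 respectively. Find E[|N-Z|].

E[|N-Z|] = Σ_n Σ_z |n-z| · P(N=n)P(Z=z)
 = 3·0.1836 + 5·0.1764 + 2·0.1734 + 4·0.1666 + 1·0.153 + 3·0.147
 = 0.5508 + 0.882 + 0.3468 + 0.6664 + 0.153 + 0.441
 = 3.04

3.04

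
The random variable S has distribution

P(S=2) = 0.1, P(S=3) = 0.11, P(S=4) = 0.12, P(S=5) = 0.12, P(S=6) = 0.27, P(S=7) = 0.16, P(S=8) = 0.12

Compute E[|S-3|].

E[|S-3|] = Σ |s-3|·P(S=s)
 = 1·0.1 + 0·0.11 + 1·0.12 + 2·0.12 + 3·0.27 + 4·0.16 + 5·0.12
 = 0.1 + 0 + 0.12 + 0.24 + 0.81 + 0.64 + 0.6
 = 2.51

2.51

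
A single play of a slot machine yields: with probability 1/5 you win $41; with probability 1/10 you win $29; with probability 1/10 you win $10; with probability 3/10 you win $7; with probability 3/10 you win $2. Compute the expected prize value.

E[payout] = 41·1/5 + 29·1/10 + 10·1/10 + 7·3/10 + 2·3/10
 = 41/5 + 29/10 + 1 + 21/10 + 3/5
 = 74/5

14.8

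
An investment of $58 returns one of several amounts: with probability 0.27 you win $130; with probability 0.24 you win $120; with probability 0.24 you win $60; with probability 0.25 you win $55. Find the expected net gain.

34.05

E[payout] = 130·0.27 + 120·0.24 + 60·0.24 + 55·0.25
 = 35.1 + 28.8 + 14.4 + 13.75
 = 92.05
Net = 92.05 - 58 = 34.05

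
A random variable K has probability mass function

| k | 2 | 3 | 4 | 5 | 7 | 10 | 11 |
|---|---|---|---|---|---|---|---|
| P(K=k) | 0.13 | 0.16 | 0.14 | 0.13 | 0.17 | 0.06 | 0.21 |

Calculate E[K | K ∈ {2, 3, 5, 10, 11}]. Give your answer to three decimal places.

P(K ∈ {2, 3, 5, 10, 11}) = 0.13 + 0.16 + 0.13 + 0.06 + 0.21 = 0.69.
E[K | K ∈ {2, 3, 5, 10, 11}] = [2·0.13 + 3·0.16 + 5·0.13 + 10·0.06 + 11·0.21] / 0.69
 = 4.3 / 0.69
 = 430/69

6.232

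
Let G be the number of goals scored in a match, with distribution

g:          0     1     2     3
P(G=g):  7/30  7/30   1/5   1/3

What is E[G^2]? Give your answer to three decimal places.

E[G^2] = Σ g^2·P(G=g)
 = 0·7/30 + 1·7/30 + 4·1/5 + 9·1/3
 = 0 + 7/30 + 4/5 + 3
 = 121/30

4.033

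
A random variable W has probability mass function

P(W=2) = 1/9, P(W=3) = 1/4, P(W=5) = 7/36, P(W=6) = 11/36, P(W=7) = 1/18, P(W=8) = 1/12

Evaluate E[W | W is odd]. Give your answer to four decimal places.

4.2222

P(W is odd) = 1/4 + 7/36 + 1/18 = 1/2.
E[W | W is odd] = [3·1/4 + 5·7/36 + 7·1/18] / (1/2)
 = 19/9 / (1/2)
 = 38/9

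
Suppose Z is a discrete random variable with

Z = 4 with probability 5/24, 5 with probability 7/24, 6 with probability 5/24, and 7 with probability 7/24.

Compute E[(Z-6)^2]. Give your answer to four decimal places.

1.4167

E[(Z-6)^2] = Σ (z-6)^2·P(Z=z)
 = 4·5/24 + 1·7/24 + 0·5/24 + 1·7/24
 = 5/6 + 7/24 + 0 + 7/24
 = 17/12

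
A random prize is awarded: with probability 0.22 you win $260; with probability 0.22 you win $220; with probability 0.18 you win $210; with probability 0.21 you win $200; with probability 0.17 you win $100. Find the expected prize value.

202.4

E[payout] = 260·0.22 + 220·0.22 + 210·0.18 + 200·0.21 + 100·0.17
 = 57.2 + 48.4 + 37.8 + 42 + 17
 = 202.4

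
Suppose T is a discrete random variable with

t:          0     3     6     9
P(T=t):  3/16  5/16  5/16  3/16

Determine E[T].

4.5

E[T] = Σ t·P(T=t)
 = 0·3/16 + 3·5/16 + 6·5/16 + 9·3/16
 = 0 + 15/16 + 15/8 + 27/16
 = 9/2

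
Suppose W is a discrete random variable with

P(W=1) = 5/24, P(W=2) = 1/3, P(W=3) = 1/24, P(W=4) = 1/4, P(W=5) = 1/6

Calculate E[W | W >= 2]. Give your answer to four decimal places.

P(W >= 2) = 1/3 + 1/24 + 1/4 + 1/6 = 19/24.
E[W | W >= 2] = [2·1/3 + 3·1/24 + 4·1/4 + 5·1/6] / (19/24)
 = 21/8 / (19/24)
 = 63/19

3.3158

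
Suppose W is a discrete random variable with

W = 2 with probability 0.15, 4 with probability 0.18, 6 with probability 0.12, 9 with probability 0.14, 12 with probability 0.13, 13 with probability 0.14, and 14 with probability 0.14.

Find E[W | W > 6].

12

P(W > 6) = 0.14 + 0.13 + 0.14 + 0.14 = 0.55.
E[W | W > 6] = [9·0.14 + 12·0.13 + 13·0.14 + 14·0.14] / 0.55
 = 6.6 / 0.55
 = 12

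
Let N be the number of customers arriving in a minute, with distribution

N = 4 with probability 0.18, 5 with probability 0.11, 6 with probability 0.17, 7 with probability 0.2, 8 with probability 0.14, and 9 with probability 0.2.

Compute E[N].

6.61

E[N] = Σ n·P(N=n)
 = 4·0.18 + 5·0.11 + 6·0.17 + 7·0.2 + 8·0.14 + 9·0.2
 = 0.72 + 0.55 + 1.02 + 1.4 + 1.12 + 1.8
 = 6.61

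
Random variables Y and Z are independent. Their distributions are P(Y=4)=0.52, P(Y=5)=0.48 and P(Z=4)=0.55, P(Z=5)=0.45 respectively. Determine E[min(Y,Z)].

4.216

E[min(Y,Z)] = Σ_y Σ_z min(y,z) · P(Y=y)P(Z=z)
 = 4·0.286 + 4·0.234 + 4·0.264 + 5·0.216
 = 1.144 + 0.936 + 1.056 + 1.08
 = 4.216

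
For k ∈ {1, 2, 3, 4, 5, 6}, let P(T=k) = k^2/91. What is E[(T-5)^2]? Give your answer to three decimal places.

1.538

E[(T-5)^2] = Σ (t-5)^2·P(T=t)
 = 16·1/91 + 9·4/91 + 4·9/91 + 1·16/91 + 0·25/91 + 1·36/91
 = 16/91 + 36/91 + 36/91 + 16/91 + 0 + 36/91
 = 20/13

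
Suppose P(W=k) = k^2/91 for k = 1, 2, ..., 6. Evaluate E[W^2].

25

E[W^2] = Σ w^2·P(W=w)
 = 1·1/91 + 4·4/91 + 9·9/91 + 16·16/91 + 25·25/91 + 36·36/91
 = 1/91 + 16/91 + 81/91 + 256/91 + 625/91 + 1296/91
 = 25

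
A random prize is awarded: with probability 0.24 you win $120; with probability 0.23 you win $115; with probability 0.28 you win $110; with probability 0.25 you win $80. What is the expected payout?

106.05

E[payout] = 120·0.24 + 115·0.23 + 110·0.28 + 80·0.25
 = 28.8 + 26.45 + 30.8 + 20
 = 106.05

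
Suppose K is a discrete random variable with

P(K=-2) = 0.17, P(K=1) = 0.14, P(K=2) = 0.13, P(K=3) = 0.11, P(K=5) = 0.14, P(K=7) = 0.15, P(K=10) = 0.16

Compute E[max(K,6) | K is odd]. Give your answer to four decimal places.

P(K is odd) = 0.14 + 0.11 + 0.14 + 0.15 = 0.54.
E[max(K,6) | K is odd] = [6·0.14 + 6·0.11 + 6·0.14 + 7·0.15] / 0.54
 = 3.39 / 0.54
 = 113/18

6.2778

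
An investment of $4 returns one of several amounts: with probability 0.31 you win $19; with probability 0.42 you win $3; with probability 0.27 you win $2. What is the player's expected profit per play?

3.69

E[payout] = 19·0.31 + 3·0.42 + 2·0.27
 = 5.89 + 1.26 + 0.54
 = 7.69
Net = 7.69 - 4 = 3.69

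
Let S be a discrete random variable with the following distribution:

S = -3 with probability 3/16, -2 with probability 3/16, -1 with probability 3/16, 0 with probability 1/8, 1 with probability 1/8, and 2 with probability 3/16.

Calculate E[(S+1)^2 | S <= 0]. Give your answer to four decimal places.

1.5455

P(S <= 0) = 3/16 + 3/16 + 3/16 + 1/8 = 11/16.
E[(S+1)^2 | S <= 0] = [4·3/16 + 1·3/16 + 0·3/16 + 1·1/8] / (11/16)
 = 17/16 / (11/16)
 = 17/11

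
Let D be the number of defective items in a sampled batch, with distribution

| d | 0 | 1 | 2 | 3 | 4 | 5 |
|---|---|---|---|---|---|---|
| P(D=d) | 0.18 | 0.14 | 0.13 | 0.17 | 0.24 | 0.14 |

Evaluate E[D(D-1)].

E[D(D-1)] = Σ d(d-1)·P(D=d)
 = 0·0.18 + 0·0.14 + 2·0.13 + 6·0.17 + 12·0.24 + 20·0.14
 = 0 + 0 + 0.26 + 1.02 + 2.88 + 2.8
 = 6.96

6.96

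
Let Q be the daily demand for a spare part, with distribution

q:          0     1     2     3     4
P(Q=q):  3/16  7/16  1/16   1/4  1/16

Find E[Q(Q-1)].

2.375

E[Q(Q-1)] = Σ q(q-1)·P(Q=q)
 = 0·3/16 + 0·7/16 + 2·1/16 + 6·1/4 + 12·1/16
 = 0 + 0 + 1/8 + 3/2 + 3/4
 = 19/8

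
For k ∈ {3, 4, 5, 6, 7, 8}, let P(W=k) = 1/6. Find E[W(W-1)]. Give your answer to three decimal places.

27.667

E[W(W-1)] = Σ w(w-1)·P(W=w)
 = 6·1/6 + 12·1/6 + 20·1/6 + 30·1/6 + 42·1/6 + 56·1/6
 = 1 + 2 + 10/3 + 5 + 7 + 28/3
 = 83/3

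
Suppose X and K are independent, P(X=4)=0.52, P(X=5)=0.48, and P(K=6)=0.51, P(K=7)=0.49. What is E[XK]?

E[XK] = Σ_x Σ_k xk · P(X=x)P(K=k)
 = 24·0.2652 + 28·0.2548 + 30·0.2448 + 35·0.2352
 = 6.3648 + 7.1344 + 7.344 + 8.232
 = 29.0752

29.0752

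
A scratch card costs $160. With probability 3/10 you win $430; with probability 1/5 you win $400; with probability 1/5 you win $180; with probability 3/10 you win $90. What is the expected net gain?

112

E[payout] = 430·3/10 + 400·1/5 + 180·1/5 + 90·3/10
 = 129 + 80 + 36 + 27
 = 272
Net = 272 - 160 = 112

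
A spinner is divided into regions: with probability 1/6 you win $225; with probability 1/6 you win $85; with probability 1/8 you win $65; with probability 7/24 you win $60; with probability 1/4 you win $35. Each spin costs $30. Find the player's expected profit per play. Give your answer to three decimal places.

E[payout] = 225·1/6 + 85·1/6 + 65·1/8 + 60·7/24 + 35·1/4
 = 75/2 + 85/6 + 65/8 + 35/2 + 35/4
 = 2065/24
Net = 2065/24 - 30 = 1345/24

56.042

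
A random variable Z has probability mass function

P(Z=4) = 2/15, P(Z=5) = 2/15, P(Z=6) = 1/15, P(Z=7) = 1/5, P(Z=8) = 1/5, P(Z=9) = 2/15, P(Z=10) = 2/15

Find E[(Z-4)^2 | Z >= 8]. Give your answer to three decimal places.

24.286

P(Z >= 8) = 1/5 + 2/15 + 2/15 = 7/15.
E[(Z-4)^2 | Z >= 8] = [16·1/5 + 25·2/15 + 36·2/15] / (7/15)
 = 34/3 / (7/15)
 = 170/7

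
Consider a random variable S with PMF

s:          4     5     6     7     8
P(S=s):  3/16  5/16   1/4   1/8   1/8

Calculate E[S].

5.6875

E[S] = Σ s·P(S=s)
 = 4·3/16 + 5·5/16 + 6·1/4 + 7·1/8 + 8·1/8
 = 3/4 + 25/16 + 3/2 + 7/8 + 1
 = 91/16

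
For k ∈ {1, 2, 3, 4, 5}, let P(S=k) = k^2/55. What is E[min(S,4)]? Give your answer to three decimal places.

E[min(S,4)] = Σ min(s,4)·P(S=s)
 = 1·1/55 + 2·4/55 + 3·9/55 + 4·16/55 + 4·5/11
 = 1/55 + 8/55 + 27/55 + 64/55 + 20/11
 = 40/11

3.636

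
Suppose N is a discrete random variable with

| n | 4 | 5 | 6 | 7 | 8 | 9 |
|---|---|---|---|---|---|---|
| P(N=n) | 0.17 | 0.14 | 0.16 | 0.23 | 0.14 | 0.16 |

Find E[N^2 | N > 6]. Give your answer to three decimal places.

P(N > 6) = 0.23 + 0.14 + 0.16 = 0.53.
E[N^2 | N > 6] = [49·0.23 + 64·0.14 + 81·0.16] / 0.53
 = 33.19 / 0.53
 = 3319/53

62.623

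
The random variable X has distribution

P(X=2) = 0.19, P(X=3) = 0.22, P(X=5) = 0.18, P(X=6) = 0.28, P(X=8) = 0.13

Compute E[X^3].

E[X^3] = Σ x^3·P(X=x)
 = 8·0.19 + 27·0.22 + 125·0.18 + 216·0.28 + 512·0.13
 = 1.52 + 5.94 + 22.5 + 60.48 + 66.56
 = 157

157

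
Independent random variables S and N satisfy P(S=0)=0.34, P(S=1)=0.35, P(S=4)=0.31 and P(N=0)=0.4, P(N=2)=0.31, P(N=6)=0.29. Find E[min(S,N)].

E[min(S,N)] = Σ_s Σ_n min(s,n) · P(S=s)P(N=n)
 = 0·0.136 + 0·0.1054 + 0·0.0986 + 0·0.14 + 1·0.1085 + 1·0.1015 + 0·0.124 + 2·0.0961 + 4·0.0899
 = 0 + 0 + 0 + 0 + 0.1085 + 0.1015 + 0 + 0.1922 + 0.3596
 = 0.7618

0.7618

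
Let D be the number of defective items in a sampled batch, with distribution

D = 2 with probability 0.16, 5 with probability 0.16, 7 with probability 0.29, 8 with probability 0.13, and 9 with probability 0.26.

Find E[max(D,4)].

6.85

E[max(D,4)] = Σ max(d,4)·P(D=d)
 = 4·0.16 + 5·0.16 + 7·0.29 + 8·0.13 + 9·0.26
 = 0.64 + 0.8 + 2.03 + 1.04 + 2.34
 = 6.85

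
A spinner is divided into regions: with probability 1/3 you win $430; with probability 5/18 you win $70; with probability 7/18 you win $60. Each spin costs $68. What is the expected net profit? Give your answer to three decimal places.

E[payout] = 430·1/3 + 70·5/18 + 60·7/18
 = 430/3 + 175/9 + 70/3
 = 1675/9
Net = 1675/9 - 68 = 1063/9

118.111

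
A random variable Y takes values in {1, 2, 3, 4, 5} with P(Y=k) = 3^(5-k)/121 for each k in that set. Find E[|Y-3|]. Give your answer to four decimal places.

1.6033

E[|Y-3|] = Σ |y-3|·P(Y=y)
 = 2·81/121 + 1·27/121 + 0·9/121 + 1·3/121 + 2·1/121
 = 162/121 + 27/121 + 0 + 3/121 + 2/121
 = 194/121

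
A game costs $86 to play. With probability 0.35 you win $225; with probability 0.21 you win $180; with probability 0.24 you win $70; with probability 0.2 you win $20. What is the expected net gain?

E[payout] = 225·0.35 + 180·0.21 + 70·0.24 + 20·0.2
 = 78.75 + 37.8 + 16.8 + 4
 = 137.35
Net = 137.35 - 86 = 51.35

51.35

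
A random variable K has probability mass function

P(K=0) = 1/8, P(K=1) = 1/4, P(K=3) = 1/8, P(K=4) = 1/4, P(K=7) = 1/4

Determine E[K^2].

17.625

E[K^2] = Σ k^2·P(K=k)
 = 0·1/8 + 1·1/4 + 9·1/8 + 16·1/4 + 49·1/4
 = 0 + 1/4 + 9/8 + 4 + 49/4
 = 141/8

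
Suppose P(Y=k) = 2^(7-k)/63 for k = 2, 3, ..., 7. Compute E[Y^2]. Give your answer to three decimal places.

E[Y^2] = Σ y^2·P(Y=y)
 = 4·32/63 + 9·16/63 + 16·8/63 + 25·4/63 + 36·2/63 + 49·1/63
 = 128/63 + 16/7 + 128/63 + 100/63 + 8/7 + 7/9
 = 69/7

9.857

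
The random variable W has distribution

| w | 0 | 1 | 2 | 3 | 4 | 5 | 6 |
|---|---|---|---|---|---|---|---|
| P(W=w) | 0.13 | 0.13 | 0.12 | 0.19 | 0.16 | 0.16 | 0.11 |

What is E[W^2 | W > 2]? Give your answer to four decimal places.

P(W > 2) = 0.19 + 0.16 + 0.16 + 0.11 = 0.62.
E[W^2 | W > 2] = [9·0.19 + 16·0.16 + 25·0.16 + 36·0.11] / 0.62
 = 12.23 / 0.62
 = 1223/62

19.7258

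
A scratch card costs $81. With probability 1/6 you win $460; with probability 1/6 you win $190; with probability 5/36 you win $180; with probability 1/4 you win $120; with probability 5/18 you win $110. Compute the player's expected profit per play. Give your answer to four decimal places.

E[payout] = 460·1/6 + 190·1/6 + 180·5/36 + 120·1/4 + 110·5/18
 = 230/3 + 95/3 + 25 + 30 + 275/9
 = 1745/9
Net = 1745/9 - 81 = 1016/9

112.8889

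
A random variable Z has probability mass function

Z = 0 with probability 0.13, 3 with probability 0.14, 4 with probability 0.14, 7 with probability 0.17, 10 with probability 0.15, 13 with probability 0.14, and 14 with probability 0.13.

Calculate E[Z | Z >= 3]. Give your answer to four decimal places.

P(Z >= 3) = 0.14 + 0.14 + 0.17 + 0.15 + 0.14 + 0.13 = 0.87.
E[Z | Z >= 3] = [3·0.14 + 4·0.14 + 7·0.17 + 10·0.15 + 13·0.14 + 14·0.13] / 0.87
 = 7.31 / 0.87
 = 731/87

8.4023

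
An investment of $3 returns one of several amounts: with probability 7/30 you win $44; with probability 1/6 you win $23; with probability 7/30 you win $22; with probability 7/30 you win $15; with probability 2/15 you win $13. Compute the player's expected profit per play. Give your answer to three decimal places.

21.467

E[payout] = 44·7/30 + 23·1/6 + 22·7/30 + 15·7/30 + 13·2/15
 = 154/15 + 23/6 + 77/15 + 7/2 + 26/15
 = 367/15
Net = 367/15 - 3 = 322/15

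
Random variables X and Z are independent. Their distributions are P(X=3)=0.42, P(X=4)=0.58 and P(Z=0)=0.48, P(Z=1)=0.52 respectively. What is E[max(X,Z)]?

E[max(X,Z)] = Σ_x Σ_z max(x,z) · P(X=x)P(Z=z)
 = 3·0.2016 + 3·0.2184 + 4·0.2784 + 4·0.3016
 = 0.6048 + 0.6552 + 1.1136 + 1.2064
 = 3.58

3.58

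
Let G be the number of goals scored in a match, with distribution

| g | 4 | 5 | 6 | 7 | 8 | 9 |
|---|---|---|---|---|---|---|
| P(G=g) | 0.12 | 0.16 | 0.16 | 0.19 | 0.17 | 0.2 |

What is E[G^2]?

48.07

E[G^2] = Σ g^2·P(G=g)
 = 16·0.12 + 25·0.16 + 36·0.16 + 49·0.19 + 64·0.17 + 81·0.2
 = 1.92 + 4 + 5.76 + 9.31 + 10.88 + 16.2
 = 48.07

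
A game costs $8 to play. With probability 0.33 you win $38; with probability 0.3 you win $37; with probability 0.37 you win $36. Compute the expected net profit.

28.96

E[payout] = 38·0.33 + 37·0.3 + 36·0.37
 = 12.54 + 11.1 + 13.32
 = 36.96
Net = 36.96 - 8 = 28.96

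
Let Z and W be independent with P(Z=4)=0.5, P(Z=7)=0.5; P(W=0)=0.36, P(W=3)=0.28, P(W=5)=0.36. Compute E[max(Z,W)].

5.68

E[max(Z,W)] = Σ_z Σ_w max(z,w) · P(Z=z)P(W=w)
 = 4·0.18 + 4·0.14 + 5·0.18 + 7·0.18 + 7·0.14 + 7·0.18
 = 0.72 + 0.56 + 0.9 + 1.26 + 0.98 + 1.26
 = 5.68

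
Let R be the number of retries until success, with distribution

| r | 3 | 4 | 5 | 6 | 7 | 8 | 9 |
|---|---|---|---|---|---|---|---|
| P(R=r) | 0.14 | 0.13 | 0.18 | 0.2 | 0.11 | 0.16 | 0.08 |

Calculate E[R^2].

E[R^2] = Σ r^2·P(R=r)
 = 9·0.14 + 16·0.13 + 25·0.18 + 36·0.2 + 49·0.11 + 64·0.16 + 81·0.08
 = 1.26 + 2.08 + 4.5 + 7.2 + 5.39 + 10.24 + 6.48
 = 37.15

37.15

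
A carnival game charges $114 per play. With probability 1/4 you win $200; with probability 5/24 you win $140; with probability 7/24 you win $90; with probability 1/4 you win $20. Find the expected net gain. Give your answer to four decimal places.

-3.5833

E[payout] = 200·1/4 + 140·5/24 + 90·7/24 + 20·1/4
 = 50 + 175/6 + 105/4 + 5
 = 1325/12
Net = 1325/12 - 114 = -43/12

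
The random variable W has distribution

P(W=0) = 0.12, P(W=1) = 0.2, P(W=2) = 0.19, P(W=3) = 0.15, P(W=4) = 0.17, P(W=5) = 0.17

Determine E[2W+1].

6.12

E[2W+1] = Σ (2w+1)·P(W=w)
 = 1·0.12 + 3·0.2 + 5·0.19 + 7·0.15 + 9·0.17 + 11·0.17
 = 0.12 + 0.6 + 0.95 + 1.05 + 1.53 + 1.87
 = 6.12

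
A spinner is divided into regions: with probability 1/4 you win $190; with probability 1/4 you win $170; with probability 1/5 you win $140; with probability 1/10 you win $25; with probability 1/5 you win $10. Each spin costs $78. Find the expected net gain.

E[payout] = 190·1/4 + 170·1/4 + 140·1/5 + 25·1/10 + 10·1/5
 = 95/2 + 85/2 + 28 + 5/2 + 2
 = 245/2
Net = 245/2 - 78 = 89/2

44.5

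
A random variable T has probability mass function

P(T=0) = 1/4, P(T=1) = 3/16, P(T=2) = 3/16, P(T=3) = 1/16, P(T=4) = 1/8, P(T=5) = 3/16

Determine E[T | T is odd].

3

P(T is odd) = 3/16 + 1/16 + 3/16 = 7/16.
E[T | T is odd] = [1·3/16 + 3·1/16 + 5·3/16] / (7/16)
 = 21/16 / (7/16)
 = 3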